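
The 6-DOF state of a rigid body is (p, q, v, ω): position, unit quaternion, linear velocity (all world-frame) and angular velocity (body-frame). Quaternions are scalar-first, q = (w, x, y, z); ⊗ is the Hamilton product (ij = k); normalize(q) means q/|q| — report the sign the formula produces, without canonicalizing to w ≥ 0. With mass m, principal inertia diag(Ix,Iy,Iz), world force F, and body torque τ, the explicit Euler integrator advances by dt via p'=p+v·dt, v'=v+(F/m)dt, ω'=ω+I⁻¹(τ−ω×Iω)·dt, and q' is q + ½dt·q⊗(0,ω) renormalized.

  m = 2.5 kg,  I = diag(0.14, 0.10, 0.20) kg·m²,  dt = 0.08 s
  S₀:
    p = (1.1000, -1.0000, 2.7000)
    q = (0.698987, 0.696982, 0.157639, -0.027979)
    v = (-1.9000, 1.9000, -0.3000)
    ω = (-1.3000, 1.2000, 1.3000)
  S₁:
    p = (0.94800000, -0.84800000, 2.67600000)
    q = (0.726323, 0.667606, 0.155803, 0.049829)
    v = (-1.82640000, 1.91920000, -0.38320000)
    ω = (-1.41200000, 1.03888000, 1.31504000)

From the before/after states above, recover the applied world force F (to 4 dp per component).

velocity change Δv = (0.07360000, 0.01920000, -0.08320000)
applied force F = (2.3000, 0.6000, -2.6000)

F = (2.3000, 0.6000, -2.6000)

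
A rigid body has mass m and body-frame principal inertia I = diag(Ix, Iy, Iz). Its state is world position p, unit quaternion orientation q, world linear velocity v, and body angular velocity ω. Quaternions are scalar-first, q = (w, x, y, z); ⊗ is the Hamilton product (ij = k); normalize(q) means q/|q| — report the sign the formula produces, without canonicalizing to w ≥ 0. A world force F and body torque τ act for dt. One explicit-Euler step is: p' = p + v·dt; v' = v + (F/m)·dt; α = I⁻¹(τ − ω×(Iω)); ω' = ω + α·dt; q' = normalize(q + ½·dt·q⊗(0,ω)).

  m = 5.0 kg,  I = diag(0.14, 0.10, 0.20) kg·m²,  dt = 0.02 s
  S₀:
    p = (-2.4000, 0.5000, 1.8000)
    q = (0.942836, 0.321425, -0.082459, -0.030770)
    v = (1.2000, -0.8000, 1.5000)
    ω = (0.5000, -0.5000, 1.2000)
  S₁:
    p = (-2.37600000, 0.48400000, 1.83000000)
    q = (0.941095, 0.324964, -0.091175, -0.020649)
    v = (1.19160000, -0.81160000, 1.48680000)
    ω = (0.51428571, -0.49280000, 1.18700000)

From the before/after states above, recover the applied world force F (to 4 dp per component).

Δv = v₁−v₀ = (-0.00840000, -0.01160000, -0.01320000)
F = m·Δv/dt = (-2.1000, -2.9000, -3.3000)

F = (-2.1000, -2.9000, -3.3000)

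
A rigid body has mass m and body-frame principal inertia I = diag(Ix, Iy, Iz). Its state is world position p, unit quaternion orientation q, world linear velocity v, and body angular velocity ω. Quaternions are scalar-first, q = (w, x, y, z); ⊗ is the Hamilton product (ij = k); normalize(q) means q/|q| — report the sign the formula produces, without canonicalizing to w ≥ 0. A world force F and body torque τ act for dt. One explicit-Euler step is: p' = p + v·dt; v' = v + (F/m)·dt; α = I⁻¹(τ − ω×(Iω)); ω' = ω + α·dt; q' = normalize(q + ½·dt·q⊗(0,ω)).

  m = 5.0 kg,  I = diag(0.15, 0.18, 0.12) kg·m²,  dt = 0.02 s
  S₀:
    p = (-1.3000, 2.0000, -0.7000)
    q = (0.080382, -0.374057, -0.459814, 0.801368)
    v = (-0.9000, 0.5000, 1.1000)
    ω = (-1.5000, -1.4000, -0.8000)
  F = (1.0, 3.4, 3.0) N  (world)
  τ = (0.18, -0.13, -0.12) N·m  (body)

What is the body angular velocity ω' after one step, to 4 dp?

ω' = (-1.4670, -1.4184, -0.8305)

angular accel α = (1.6480, -0.9222, -1.5250)
new body rate ω' = (-1.4670, -1.4184, -0.8305)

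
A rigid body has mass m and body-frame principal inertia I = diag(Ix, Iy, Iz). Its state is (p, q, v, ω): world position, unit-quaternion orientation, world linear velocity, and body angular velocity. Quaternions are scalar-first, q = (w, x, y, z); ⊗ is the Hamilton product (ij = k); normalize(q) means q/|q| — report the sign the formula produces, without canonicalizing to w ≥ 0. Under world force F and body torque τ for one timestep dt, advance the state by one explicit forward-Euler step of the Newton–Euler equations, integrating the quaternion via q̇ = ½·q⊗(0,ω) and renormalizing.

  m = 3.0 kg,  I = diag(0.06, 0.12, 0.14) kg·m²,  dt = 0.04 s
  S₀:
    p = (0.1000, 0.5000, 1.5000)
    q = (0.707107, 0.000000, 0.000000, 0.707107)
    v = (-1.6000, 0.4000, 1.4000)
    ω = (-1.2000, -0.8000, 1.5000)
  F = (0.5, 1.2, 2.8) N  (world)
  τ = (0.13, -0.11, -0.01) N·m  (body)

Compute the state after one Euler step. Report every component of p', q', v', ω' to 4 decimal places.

new position p' = (0.0360, 0.5160, 1.5560)
v + (F/m)dt = (-1.5933, 0.4160, 1.4373)
gyro term ω×Iω = (-0.0240, 0.1440, 0.0576)
α = I⁻¹(τ − ω×Iω) = (2.5667, -2.1167, -0.4829)
new body rate ω' = (-1.0973, -0.8847, 1.4807)
Hamilton product q⊗(0,ω) = (-1.0606605, -0.2828428, -1.4142140, 1.0606605)
q + ½dt·q⊗(0,ω), renormalized = (0.6853, -0.0057, -0.0283, 0.7277)

p' = (0.0360, 0.5160, 1.5560)
q' = (0.6853, -0.0057, -0.0283, 0.7277)
v' = (-1.5933, 0.4160, 1.4373)
ω' = (-1.0973, -0.8847, 1.4807)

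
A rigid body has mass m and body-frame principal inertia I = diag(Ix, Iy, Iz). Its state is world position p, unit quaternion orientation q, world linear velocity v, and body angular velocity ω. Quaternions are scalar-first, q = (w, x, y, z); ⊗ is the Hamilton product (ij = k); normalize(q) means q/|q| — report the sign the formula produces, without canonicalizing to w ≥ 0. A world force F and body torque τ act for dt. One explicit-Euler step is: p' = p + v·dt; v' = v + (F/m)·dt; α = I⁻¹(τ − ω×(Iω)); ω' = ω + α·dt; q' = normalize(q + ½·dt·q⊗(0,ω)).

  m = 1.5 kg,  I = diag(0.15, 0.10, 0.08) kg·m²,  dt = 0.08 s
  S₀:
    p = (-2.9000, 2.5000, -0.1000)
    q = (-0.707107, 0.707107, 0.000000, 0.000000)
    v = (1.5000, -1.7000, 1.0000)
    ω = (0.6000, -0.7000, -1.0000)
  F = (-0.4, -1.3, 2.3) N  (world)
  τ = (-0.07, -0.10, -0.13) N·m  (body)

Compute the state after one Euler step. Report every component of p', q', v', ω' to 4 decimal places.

p' = (-2.7800, 2.3640, -0.0200)
q' = (-0.7230, 0.6891, 0.0480, 0.0085)
v' = (1.4787, -1.7693, 1.1227)
ω' = (0.5701, -0.7464, -1.1510)

a = F/m = (-0.2667, -0.8667, 1.5333)
p + v·dt = (-2.7800, 2.3640, -0.0200)
v + (F/m)dt = (1.4787, -1.7693, 1.1227)
gyro term ω×Iω = (-0.0140, -0.0420, 0.0210)
angular accel α = (-0.3733, -0.5800, -1.8875)
ω + α·dt = (0.5701, -0.7464, -1.1510)
2q̇ = q⊗(0,ω) = (-0.4242642, -0.4242642, 1.2020819, 0.2121321)
q + ½dt·q⊗(0,ω), renormalized = (-0.7230, 0.6891, 0.0480, 0.0085)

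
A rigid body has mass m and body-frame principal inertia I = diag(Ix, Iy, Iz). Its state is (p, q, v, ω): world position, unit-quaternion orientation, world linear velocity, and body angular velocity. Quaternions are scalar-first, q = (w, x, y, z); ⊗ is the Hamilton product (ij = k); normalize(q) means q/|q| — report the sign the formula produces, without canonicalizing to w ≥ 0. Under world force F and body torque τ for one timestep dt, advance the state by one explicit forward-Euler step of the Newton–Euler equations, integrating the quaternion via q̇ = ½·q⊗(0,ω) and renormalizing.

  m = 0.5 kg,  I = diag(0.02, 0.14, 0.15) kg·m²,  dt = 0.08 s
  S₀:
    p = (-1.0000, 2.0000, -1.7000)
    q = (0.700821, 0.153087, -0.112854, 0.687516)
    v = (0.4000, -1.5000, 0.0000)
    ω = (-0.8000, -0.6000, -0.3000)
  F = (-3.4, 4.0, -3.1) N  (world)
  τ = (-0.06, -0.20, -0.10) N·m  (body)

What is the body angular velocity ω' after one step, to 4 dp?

precession coupling ω×(Iω) = (0.0018, -0.0312, 0.0576)
angular accel α = (-3.0900, -1.2057, -1.0507)
ω' = ω + α·dt = (-1.0472, -0.6965, -0.3841)

ω' = (-1.0472, -0.6965, -0.3841)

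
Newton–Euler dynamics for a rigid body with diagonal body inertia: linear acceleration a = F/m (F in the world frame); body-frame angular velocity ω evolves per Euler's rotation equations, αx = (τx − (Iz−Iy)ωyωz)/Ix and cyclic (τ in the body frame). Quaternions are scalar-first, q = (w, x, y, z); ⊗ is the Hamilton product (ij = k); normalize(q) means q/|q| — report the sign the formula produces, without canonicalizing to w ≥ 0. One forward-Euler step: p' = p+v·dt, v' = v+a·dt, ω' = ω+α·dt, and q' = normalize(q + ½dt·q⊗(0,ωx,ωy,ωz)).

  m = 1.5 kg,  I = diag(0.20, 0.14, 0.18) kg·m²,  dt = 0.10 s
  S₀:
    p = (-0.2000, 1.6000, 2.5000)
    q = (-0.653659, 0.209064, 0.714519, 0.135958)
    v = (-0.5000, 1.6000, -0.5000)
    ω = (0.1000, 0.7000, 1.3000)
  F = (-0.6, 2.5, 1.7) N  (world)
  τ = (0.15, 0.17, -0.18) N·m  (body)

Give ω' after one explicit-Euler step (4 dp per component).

α = I⁻¹(τ − ω×Iω) = (0.5680, 1.1957, -0.9767)
ω + α·dt = (0.1568, 0.8196, 1.2023)

ω' = (0.1568, 0.8196, 1.2023)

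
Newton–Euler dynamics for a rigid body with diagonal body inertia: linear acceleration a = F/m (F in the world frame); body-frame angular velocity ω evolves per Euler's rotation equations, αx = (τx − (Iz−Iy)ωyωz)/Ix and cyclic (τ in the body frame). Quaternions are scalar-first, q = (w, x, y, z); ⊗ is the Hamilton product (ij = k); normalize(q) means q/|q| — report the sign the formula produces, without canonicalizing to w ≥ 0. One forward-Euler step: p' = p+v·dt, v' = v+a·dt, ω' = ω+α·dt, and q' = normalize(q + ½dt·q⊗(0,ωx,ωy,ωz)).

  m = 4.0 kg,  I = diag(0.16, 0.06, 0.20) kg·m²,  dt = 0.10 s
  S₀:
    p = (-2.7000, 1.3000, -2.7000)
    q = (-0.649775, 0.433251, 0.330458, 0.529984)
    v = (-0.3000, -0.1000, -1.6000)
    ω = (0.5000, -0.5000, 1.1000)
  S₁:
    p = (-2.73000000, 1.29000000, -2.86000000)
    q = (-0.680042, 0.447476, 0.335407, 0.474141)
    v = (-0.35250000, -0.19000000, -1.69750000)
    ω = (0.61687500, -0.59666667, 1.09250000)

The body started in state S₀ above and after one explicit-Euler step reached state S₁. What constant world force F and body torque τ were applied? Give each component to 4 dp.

ω₁ − ω₀ = (0.11687500, -0.09666667, -0.00750000)
τ = I·(Δω/dt) + ω₀×(Iω₀) = (0.1100, -0.0800, 0.0100)
velocity change Δv = (-0.05250000, -0.09000000, -0.09750000)
F = m·Δv/dt = (-2.1000, -3.6000, -3.9000)

F = (-2.1000, -3.6000, -3.9000)
τ = (0.1100, -0.0800, 0.0100)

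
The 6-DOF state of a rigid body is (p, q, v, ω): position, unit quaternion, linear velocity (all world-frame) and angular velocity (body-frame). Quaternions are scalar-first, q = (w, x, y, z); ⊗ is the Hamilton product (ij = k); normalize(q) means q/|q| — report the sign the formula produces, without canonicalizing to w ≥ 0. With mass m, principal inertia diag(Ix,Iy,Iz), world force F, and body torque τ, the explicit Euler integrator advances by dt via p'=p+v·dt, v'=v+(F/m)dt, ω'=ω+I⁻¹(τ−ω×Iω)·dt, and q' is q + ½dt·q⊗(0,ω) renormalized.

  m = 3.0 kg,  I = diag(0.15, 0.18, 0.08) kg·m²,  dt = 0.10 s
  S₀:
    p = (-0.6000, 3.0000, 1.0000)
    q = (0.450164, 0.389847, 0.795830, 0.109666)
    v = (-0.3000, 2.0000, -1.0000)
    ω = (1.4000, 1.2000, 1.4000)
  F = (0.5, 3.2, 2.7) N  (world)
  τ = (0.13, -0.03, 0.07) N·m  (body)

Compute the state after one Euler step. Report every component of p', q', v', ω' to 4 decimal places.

linear accel F/m = (0.1667, 1.0667, 0.9000)
new position p' = (-0.6300, 3.2000, 0.9000)
new velocity v' = (-0.2833, 2.1067, -0.9100)
(τ − ω×Iω)/I = (1.9867, -0.9289, 0.2450)
ω + α·dt = (1.5987, 1.1071, 1.4245)
q⊗(0,ω) = (-1.6543142, 1.6127924, 0.1479434, -0.0161160)
q' = normalize(q + ½dt·q⊗(0,ω)) = (0.3650, 0.4674, 0.7979, 0.1081)

p' = (-0.6300, 3.2000, 0.9000)
q' = (0.3650, 0.4674, 0.7979, 0.1081)
v' = (-0.2833, 2.1067, -0.9100)
ω' = (1.5987, 1.1071, 1.4245)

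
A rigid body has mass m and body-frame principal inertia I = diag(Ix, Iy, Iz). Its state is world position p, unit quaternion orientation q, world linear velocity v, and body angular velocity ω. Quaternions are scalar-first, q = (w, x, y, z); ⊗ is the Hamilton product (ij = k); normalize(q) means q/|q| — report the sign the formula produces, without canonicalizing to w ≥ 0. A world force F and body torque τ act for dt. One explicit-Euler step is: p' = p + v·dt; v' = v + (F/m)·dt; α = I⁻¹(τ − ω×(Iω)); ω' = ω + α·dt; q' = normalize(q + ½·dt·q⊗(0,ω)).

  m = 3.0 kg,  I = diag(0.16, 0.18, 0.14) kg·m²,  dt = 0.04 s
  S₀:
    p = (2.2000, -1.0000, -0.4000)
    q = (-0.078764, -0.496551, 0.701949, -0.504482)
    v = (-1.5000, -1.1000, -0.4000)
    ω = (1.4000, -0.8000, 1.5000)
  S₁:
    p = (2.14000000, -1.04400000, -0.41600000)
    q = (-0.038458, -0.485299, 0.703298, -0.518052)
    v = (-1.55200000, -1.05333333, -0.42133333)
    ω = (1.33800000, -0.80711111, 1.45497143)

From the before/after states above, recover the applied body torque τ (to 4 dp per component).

τ = (-0.2000, 0.0100, -0.1800)

ω₁ − ω₀ = (-0.06200000, -0.00711111, -0.04502857)
ω₀×(Iω₀) = (0.0480, 0.0420, -0.0224)
applied torque τ = (-0.2000, 0.0100, -0.1800)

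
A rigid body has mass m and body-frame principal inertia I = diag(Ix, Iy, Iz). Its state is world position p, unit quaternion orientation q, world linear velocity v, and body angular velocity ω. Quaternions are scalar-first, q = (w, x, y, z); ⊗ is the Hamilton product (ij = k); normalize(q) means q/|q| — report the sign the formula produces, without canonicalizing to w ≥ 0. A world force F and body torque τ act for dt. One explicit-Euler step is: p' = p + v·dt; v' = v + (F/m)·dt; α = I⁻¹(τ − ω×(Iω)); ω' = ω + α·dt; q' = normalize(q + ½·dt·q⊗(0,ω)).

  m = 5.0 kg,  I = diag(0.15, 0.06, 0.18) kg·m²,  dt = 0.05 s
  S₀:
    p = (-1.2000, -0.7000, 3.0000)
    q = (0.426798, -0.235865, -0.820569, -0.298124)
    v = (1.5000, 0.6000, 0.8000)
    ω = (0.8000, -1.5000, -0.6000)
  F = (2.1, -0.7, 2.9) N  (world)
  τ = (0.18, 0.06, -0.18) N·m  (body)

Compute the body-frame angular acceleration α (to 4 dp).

α = (0.4800, 0.7600, -1.6000)

ω×(Iω) gyroscopic = (0.1080, 0.0144, 0.1080)
angular accel α = (0.4800, 0.7600, -1.6000)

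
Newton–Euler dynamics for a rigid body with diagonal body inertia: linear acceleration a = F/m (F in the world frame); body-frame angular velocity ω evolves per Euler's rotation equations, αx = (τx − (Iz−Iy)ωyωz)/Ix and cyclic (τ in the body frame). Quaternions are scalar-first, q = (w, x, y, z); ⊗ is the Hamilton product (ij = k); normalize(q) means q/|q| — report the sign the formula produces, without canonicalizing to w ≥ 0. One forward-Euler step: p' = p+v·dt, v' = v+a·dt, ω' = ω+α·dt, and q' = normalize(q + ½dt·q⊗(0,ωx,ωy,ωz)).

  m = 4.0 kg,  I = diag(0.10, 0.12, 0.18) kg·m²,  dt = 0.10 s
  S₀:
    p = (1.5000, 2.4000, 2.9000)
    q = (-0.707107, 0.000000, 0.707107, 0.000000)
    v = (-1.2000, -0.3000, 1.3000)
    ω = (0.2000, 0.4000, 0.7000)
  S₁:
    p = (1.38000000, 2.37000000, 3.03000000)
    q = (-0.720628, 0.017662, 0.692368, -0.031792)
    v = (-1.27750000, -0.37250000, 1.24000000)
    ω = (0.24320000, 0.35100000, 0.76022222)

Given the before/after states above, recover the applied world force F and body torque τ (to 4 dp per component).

rate change Δω = (0.04320000, -0.04900000, 0.06022222)
gyro term ω₀×Iω₀ = (0.0168, -0.0112, 0.0016)
applied torque τ = (0.0600, -0.0700, 0.1100)
velocity change Δv = (-0.07750000, -0.07250000, -0.06000000)
applied force F = (-3.1000, -2.9000, -2.4000)

F = (-3.1000, -2.9000, -2.4000)
τ = (0.0600, -0.0700, 0.1100)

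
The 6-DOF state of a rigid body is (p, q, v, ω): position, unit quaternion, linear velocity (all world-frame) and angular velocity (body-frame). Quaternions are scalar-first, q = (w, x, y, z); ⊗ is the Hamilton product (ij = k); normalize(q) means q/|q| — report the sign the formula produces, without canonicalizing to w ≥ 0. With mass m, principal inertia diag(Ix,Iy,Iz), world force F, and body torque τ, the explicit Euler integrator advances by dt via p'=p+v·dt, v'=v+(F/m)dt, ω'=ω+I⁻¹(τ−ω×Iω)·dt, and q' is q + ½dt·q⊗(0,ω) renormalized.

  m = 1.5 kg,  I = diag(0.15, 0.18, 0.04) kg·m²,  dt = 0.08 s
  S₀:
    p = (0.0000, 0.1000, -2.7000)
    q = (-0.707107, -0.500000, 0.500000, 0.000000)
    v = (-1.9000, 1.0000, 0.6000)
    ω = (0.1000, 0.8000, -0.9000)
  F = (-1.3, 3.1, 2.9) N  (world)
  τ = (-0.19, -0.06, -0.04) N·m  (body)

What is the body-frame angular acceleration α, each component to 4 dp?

ω×(Iω) gyroscopic = (0.1008, -0.0099, 0.0024)
angular accel α = (-1.9387, -0.2783, -1.0600)

α = (-1.9387, -0.2783, -1.0600)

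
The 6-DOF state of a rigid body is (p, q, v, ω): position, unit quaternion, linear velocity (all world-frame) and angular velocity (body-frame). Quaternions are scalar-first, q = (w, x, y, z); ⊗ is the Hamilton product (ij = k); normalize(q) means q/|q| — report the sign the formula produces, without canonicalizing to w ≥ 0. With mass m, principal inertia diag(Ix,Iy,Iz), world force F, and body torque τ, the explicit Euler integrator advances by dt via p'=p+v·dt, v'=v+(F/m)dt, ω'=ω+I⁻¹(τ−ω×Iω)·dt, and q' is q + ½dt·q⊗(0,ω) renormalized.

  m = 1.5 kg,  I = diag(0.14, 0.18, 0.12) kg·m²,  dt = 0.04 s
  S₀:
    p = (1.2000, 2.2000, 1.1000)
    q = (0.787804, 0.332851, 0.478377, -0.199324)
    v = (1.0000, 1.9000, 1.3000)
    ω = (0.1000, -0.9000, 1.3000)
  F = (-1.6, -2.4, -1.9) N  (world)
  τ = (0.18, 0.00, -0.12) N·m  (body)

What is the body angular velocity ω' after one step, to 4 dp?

ω' = (0.1314, -0.9006, 1.2612)

precession coupling ω×(Iω) = (0.0702, 0.0026, -0.0036)
(τ − ω×Iω)/I = (0.7843, -0.0144, -0.9700)
ω' = ω + α·dt = (0.1314, -0.9006, 1.2612)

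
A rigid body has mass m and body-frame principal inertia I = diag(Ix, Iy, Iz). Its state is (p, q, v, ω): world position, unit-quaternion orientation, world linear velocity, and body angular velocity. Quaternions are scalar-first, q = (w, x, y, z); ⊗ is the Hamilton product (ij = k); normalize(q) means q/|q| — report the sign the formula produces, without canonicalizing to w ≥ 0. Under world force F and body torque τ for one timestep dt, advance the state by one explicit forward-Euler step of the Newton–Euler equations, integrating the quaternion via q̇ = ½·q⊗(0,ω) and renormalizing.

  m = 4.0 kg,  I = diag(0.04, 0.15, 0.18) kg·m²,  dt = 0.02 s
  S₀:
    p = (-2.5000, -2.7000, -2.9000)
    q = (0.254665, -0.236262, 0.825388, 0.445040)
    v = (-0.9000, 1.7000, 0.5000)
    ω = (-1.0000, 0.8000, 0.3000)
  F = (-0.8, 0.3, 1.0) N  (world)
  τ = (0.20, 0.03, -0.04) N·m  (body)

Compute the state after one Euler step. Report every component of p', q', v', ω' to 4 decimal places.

angular accel α = (4.8200, -0.0800, 0.2667)
ω' = ω + α·dt = (-0.9036, 0.7984, 0.3053)
2q̇ = q⊗(0,ω) = (-1.0300844, -0.3630806, -0.1704294, 0.7127779)
q' = normalize(q + ½dt·q⊗(0,ω)) = (0.2443, -0.2399, 0.8236, 0.4521)
linear accel F/m = (-0.2000, 0.0750, 0.2500)
p' = p + v·dt = (-2.5180, -2.6660, -2.8900)
v' = v + a·dt = (-0.9040, 1.7015, 0.5050)

p' = (-2.5180, -2.6660, -2.8900)
q' = (0.2443, -0.2399, 0.8236, 0.4521)
v' = (-0.9040, 1.7015, 0.5050)
ω' = (-0.9036, 0.7984, 0.3053)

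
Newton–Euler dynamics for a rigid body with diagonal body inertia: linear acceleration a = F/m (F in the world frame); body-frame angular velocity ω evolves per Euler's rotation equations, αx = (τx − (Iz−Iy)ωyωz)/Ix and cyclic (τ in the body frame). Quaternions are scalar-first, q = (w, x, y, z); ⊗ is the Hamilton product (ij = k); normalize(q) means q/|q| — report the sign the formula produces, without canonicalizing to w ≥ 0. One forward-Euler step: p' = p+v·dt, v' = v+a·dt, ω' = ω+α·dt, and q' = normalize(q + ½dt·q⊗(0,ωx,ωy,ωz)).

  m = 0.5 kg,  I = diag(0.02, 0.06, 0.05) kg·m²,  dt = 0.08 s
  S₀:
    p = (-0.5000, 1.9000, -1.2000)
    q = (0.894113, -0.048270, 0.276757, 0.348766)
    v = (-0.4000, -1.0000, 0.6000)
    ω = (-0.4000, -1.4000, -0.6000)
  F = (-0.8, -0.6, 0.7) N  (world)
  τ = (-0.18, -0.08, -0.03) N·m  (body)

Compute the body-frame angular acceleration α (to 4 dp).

ω×(Iω) gyroscopic = (-0.0084, -0.0072, 0.0224)
(τ − ω×Iω)/I = (-8.5800, -1.2133, -1.0480)

α = (-8.5800, -1.2133, -1.0480)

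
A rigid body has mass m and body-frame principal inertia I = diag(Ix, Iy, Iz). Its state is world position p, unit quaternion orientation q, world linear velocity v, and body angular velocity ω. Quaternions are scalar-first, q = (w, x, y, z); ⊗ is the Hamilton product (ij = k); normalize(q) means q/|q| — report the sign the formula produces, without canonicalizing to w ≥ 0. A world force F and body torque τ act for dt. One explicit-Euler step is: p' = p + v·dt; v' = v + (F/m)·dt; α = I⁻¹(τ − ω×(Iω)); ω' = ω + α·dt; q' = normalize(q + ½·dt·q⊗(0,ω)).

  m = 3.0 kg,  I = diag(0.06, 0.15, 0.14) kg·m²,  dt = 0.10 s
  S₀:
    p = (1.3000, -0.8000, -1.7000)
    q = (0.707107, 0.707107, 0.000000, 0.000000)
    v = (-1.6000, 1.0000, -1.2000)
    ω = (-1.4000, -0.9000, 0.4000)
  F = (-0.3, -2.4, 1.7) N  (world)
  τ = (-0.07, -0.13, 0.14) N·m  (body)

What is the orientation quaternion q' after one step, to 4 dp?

Hamilton product q⊗(0,ω) = (0.9899498, -0.9899498, -0.9192391, -0.3535535)
updated quaternion q' = (0.7538, 0.6552, -0.0458, -0.0176)

q' = (0.7538, 0.6552, -0.0458, -0.0176)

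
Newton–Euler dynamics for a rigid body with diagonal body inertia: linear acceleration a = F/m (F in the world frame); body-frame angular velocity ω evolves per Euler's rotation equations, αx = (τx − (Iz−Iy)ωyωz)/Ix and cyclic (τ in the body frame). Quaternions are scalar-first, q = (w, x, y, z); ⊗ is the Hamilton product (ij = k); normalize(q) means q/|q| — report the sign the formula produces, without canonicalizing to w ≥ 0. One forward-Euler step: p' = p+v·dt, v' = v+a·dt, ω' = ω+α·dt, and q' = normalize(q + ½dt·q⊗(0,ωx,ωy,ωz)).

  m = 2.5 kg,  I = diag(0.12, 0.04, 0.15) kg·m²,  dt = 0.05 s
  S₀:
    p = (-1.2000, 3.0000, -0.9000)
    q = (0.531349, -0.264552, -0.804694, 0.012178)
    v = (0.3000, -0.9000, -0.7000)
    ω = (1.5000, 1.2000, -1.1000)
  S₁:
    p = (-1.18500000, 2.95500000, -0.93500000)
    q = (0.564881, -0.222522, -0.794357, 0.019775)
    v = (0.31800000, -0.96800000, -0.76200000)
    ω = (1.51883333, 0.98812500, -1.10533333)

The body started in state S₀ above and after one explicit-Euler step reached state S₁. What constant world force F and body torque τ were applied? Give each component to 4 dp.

F = (0.9000, -3.4000, -3.1000)
τ = (-0.1000, -0.1200, -0.1600)

ω₁ − ω₀ = (0.01883333, -0.21187500, -0.00533333)
ω₀×(Iω₀) = (-0.1452, 0.0495, -0.1440)
τ = I·(Δω/dt) + ω₀×(Iω₀) = (-0.1000, -0.1200, -0.1600)
velocity change Δv = (0.01800000, -0.06800000, -0.06200000)
m·(v₁−v₀)/dt = (0.9000, -3.4000, -3.1000)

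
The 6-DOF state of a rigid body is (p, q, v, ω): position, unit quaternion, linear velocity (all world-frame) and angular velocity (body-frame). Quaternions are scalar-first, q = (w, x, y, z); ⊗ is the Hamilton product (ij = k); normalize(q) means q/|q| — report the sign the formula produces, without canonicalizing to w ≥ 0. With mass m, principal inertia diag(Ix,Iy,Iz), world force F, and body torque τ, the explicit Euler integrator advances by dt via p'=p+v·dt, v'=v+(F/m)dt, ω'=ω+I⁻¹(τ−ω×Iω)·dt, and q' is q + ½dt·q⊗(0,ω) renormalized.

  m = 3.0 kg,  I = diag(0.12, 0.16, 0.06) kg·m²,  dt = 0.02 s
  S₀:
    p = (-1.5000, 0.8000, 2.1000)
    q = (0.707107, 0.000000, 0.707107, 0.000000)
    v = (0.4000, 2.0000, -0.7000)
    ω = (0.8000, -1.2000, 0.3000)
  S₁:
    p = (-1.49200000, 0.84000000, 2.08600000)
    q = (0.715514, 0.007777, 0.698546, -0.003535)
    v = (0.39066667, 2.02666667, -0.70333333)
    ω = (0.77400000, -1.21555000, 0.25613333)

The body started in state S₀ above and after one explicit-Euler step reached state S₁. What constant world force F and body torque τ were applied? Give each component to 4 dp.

Δω = ω₁−ω₀ = (-0.02600000, -0.01555000, -0.04386667)
gyro term ω₀×Iω₀ = (0.0360, 0.0144, -0.0384)
applied torque τ = (-0.1200, -0.1100, -0.1700)
velocity change Δv = (-0.00933333, 0.02666667, -0.00333333)
applied force F = (-1.4000, 4.0000, -0.5000)

F = (-1.4000, 4.0000, -0.5000)
τ = (-0.1200, -0.1100, -0.1700)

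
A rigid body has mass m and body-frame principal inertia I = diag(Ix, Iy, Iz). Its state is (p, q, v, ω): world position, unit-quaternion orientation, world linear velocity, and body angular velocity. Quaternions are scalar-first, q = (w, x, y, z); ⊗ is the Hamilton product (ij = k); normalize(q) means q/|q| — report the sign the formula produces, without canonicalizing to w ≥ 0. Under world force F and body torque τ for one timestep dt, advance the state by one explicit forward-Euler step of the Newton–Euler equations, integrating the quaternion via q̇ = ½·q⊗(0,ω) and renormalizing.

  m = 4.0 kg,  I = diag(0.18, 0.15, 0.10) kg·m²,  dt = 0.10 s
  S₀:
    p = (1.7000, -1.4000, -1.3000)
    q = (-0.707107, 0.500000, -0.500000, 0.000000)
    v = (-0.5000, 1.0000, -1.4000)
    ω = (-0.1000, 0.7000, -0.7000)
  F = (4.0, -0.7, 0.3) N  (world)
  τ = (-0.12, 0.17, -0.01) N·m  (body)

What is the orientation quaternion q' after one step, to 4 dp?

q' = (-0.6863, 0.5204, -0.5066, 0.0397)

q⊗(0,ω) = (0.4000000, 0.4207107, -0.1449749, 0.7949749)
q + ½dt·q⊗(0,ω), renormalized = (-0.6863, 0.5204, -0.5066, 0.0397)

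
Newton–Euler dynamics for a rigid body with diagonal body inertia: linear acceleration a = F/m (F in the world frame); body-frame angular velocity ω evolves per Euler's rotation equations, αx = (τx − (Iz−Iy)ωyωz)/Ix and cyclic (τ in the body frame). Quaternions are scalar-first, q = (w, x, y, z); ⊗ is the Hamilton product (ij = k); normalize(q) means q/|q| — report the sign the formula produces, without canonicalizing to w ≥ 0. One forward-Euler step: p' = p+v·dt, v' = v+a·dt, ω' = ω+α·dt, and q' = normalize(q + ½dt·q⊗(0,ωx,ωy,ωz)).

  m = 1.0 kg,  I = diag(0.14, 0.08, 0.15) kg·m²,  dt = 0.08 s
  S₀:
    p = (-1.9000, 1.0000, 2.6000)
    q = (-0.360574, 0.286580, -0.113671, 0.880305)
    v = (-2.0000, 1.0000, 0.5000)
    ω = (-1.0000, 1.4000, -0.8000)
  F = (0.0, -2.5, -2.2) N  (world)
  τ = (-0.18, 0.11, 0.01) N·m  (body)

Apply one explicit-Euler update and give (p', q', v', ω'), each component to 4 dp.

(τ − ω×Iω)/I = (-0.7257, 1.4750, -0.4933)
ω' = ω + α·dt = (-1.0581, 1.5180, -0.8395)
Hamilton product q⊗(0,ω) = (1.1499634, -0.7809162, -1.1558446, 0.5760002)
q + ½dt·q⊗(0,ω), renormalized = (-0.3137, 0.2546, -0.1594, 0.9008)
p' = p + v·dt = (-2.0600, 1.0800, 2.6400)
new velocity v' = (-2.0000, 0.8000, 0.3240)

p' = (-2.0600, 1.0800, 2.6400)
q' = (-0.3137, 0.2546, -0.1594, 0.9008)
v' = (-2.0000, 0.8000, 0.3240)
ω' = (-1.0581, 1.5180, -0.8395)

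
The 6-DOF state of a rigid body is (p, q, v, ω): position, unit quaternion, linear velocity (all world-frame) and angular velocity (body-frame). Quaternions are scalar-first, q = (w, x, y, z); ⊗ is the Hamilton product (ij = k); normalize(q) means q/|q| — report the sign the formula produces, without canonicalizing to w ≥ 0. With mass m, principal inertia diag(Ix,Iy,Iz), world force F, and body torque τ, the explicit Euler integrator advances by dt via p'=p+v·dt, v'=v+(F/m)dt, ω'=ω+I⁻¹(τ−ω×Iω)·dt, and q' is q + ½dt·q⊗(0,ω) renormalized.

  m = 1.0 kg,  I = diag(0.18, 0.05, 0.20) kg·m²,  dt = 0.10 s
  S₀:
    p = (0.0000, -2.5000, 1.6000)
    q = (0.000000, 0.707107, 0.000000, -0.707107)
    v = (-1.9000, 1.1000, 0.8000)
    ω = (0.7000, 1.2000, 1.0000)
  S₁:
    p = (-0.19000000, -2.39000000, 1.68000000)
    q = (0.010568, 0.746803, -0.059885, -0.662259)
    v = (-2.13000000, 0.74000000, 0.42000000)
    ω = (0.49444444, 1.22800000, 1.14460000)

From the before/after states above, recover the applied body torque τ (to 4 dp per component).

τ = (-0.1900, 0.0000, 0.1800)

Δω = ω₁−ω₀ = (-0.20555556, 0.02800000, 0.14460000)
applied torque τ = (-0.1900, 0.0000, 0.1800)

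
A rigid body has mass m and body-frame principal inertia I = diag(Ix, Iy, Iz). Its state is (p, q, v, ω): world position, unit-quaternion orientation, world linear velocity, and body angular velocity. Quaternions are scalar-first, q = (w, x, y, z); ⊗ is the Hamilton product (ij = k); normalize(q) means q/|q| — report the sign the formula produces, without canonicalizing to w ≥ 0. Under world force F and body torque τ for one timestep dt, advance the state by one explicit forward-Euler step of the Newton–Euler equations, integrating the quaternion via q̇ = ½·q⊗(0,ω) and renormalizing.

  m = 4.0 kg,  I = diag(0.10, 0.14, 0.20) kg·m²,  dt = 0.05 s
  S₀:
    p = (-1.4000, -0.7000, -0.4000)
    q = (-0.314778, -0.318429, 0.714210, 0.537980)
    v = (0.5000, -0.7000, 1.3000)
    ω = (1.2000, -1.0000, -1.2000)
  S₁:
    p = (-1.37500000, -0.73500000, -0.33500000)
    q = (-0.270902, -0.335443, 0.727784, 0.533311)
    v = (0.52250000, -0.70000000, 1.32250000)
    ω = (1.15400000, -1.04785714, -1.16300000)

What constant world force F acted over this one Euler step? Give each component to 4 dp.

velocity change Δv = (0.02250000, 0.00000000, 0.02250000)
F = m·Δv/dt = (1.8000, 0.0000, 1.8000)

F = (1.8000, 0.0000, 1.8000)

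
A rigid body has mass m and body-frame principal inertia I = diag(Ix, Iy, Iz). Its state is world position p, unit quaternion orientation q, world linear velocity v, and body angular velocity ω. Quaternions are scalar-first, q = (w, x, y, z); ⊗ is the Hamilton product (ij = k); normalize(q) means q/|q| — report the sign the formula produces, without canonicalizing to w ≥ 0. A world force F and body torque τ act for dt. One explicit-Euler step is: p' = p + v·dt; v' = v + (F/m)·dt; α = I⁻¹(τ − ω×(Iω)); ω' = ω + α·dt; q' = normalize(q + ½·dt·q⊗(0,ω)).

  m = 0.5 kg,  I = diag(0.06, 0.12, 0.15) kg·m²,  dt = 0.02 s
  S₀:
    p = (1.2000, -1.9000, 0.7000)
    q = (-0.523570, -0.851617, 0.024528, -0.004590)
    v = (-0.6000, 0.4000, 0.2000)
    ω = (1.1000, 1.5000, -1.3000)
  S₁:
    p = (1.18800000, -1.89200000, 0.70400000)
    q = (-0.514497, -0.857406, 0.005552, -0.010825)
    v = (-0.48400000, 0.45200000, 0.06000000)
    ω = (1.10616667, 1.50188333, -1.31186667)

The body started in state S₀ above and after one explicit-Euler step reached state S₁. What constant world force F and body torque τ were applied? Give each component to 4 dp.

F = (2.9000, 1.3000, -3.5000)
τ = (-0.0400, 0.1400, 0.0100)

rate change Δω = (0.00616667, 0.00188333, -0.01186667)
τ = I·(Δω/dt) + ω₀×(Iω₀) = (-0.0400, 0.1400, 0.0100)
Δv = v₁−v₀ = (0.11600000, 0.05200000, -0.14000000)
m·(v₁−v₀)/dt = (2.9000, 1.3000, -3.5000)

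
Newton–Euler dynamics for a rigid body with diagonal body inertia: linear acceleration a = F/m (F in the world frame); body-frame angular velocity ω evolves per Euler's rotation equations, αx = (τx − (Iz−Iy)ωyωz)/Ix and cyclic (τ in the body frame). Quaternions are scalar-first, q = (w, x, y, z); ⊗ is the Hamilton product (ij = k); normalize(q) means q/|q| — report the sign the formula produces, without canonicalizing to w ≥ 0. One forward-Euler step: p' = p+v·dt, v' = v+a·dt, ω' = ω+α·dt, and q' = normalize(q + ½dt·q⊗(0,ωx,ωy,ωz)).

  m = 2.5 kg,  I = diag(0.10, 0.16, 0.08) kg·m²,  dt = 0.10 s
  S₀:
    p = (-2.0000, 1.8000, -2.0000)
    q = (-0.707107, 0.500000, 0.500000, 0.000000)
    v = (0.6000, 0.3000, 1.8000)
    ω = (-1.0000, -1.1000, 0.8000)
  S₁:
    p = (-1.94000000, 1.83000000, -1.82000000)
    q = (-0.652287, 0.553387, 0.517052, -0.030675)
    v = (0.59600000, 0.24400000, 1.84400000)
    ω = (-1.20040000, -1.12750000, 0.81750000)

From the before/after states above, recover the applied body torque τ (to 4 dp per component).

ω₁ − ω₀ = (-0.20040000, -0.02750000, 0.01750000)
I·α + gyro = (-0.1300, -0.0600, 0.0800)

τ = (-0.1300, -0.0600, 0.0800)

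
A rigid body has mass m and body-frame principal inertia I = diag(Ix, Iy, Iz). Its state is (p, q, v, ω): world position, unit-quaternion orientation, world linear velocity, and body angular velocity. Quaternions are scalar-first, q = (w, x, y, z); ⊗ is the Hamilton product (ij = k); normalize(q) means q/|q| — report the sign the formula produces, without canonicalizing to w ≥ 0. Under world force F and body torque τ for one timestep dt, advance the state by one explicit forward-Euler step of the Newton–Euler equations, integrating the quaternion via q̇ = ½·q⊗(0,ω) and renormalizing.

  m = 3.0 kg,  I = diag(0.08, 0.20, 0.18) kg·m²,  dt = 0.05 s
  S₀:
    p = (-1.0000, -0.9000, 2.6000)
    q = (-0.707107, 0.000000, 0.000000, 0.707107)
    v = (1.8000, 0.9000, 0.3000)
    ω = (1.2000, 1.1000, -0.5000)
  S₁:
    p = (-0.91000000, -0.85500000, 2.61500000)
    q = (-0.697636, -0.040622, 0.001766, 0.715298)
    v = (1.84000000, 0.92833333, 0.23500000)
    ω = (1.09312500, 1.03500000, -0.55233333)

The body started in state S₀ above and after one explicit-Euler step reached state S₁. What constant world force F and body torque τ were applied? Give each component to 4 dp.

velocity change Δv = (0.04000000, 0.02833333, -0.06500000)
applied force F = (2.4000, 1.7000, -3.9000)
rate change Δω = (-0.10687500, -0.06500000, -0.05233333)
applied torque τ = (-0.1600, -0.2000, -0.0300)

F = (2.4000, 1.7000, -3.9000)
τ = (-0.1600, -0.2000, -0.0300)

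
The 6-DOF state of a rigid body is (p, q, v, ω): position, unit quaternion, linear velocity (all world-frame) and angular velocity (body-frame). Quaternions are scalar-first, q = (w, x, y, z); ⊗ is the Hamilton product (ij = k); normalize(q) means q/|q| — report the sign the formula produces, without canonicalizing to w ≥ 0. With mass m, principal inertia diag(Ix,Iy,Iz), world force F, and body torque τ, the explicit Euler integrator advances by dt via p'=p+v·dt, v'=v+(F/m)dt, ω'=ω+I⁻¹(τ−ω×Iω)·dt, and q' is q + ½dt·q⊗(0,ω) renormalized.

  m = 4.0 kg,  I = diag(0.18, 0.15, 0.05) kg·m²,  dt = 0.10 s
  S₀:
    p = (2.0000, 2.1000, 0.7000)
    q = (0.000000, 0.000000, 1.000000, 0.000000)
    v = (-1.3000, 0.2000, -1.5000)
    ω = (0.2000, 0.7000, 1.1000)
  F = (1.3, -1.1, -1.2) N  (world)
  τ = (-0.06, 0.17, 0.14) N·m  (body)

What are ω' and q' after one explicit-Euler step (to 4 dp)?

gyro term ω×Iω = (-0.0770, 0.0286, -0.0042)
angular accel α = (0.0944, 0.9427, 2.8840)
ω' = ω + α·dt = (0.2094, 0.7943, 1.3884)
Hamilton product q⊗(0,ω) = (-0.7000000, 1.1000000, 0.0000000, -0.2000000)
q + ½dt·q⊗(0,ω), renormalized = (-0.0349, 0.0549, 0.9978, -0.0100)

ω' = (0.2094, 0.7943, 1.3884)
q' = (-0.0349, 0.0549, 0.9978, -0.0100)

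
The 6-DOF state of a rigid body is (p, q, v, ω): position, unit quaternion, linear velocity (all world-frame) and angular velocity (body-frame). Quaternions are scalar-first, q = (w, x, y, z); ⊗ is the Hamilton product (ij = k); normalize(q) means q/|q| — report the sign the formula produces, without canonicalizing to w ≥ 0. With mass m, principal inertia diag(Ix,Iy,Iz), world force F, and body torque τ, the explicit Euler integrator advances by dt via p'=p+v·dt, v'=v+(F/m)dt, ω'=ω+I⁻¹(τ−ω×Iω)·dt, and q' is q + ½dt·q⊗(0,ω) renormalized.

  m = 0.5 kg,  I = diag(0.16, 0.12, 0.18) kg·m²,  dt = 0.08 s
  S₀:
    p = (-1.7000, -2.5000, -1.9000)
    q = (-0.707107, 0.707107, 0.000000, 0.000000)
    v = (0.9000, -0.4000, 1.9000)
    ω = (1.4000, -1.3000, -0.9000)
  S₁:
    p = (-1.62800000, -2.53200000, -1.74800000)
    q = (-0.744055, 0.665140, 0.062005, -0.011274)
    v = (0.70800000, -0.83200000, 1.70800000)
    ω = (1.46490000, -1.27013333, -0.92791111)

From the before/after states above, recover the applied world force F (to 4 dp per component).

F = (-1.2000, -2.7000, -1.2000)

v₁ − v₀ = (-0.19200000, -0.43200000, -0.19200000)
applied force F = (-1.2000, -2.7000, -1.2000)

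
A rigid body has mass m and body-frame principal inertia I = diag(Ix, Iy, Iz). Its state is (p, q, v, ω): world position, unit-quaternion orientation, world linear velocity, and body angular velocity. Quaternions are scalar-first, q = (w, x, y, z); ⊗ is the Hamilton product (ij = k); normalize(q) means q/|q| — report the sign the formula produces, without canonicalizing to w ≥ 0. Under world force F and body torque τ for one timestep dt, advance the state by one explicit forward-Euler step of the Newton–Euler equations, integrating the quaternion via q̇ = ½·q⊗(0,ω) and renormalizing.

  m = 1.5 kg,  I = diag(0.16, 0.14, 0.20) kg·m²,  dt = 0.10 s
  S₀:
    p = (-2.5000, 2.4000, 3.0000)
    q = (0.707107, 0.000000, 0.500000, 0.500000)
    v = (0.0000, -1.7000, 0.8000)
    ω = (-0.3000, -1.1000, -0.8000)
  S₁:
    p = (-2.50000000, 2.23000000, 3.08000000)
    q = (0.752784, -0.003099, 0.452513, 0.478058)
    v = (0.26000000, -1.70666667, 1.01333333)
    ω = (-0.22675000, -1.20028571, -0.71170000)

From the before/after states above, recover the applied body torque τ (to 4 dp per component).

ω₁ − ω₀ = (0.07325000, -0.10028571, 0.08830000)
applied torque τ = (0.1700, -0.1500, 0.1700)

τ = (0.1700, -0.1500, 0.1700)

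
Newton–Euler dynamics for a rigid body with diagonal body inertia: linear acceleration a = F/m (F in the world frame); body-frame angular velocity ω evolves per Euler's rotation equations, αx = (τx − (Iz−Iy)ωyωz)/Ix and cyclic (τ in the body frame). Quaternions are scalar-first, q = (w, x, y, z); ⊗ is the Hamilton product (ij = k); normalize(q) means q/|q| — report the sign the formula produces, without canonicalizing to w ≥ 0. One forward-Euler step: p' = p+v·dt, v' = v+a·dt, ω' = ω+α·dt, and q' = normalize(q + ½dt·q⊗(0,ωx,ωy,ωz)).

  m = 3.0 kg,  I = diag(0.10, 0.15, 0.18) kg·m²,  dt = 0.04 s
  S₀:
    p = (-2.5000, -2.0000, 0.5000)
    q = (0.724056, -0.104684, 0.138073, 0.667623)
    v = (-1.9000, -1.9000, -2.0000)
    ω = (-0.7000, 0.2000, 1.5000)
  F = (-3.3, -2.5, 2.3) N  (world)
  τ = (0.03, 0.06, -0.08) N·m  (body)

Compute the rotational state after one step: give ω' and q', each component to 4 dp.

precession coupling ω×(Iω) = (0.0090, 0.0840, -0.0070)
α = I⁻¹(τ − ω×Iω) = (0.2100, -0.1600, -0.4056)
ω + α·dt = (-0.6916, 0.1936, 1.4838)
2q̇ = q⊗(0,ω) = (-1.1023279, -0.4332543, -0.1654989, 1.1617983)
q + ½dt·q⊗(0,ω), renormalized = (0.7016, -0.1133, 0.1347, 0.6905)

ω' = (-0.6916, 0.1936, 1.4838)
q' = (0.7016, -0.1133, 0.1347, 0.6905)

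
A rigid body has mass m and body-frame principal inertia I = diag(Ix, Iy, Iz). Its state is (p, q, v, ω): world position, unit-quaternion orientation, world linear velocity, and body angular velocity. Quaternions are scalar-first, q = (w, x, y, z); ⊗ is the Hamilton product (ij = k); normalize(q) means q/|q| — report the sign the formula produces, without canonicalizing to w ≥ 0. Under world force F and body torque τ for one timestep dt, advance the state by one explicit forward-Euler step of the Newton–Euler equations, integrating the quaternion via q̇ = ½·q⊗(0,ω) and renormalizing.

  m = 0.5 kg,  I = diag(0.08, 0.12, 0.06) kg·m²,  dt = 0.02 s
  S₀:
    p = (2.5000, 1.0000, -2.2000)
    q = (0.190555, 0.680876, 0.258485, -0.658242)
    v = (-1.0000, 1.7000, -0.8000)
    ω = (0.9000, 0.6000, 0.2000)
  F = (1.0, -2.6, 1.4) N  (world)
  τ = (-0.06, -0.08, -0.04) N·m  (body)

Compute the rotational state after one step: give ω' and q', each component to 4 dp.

ω' = (0.8868, 0.5861, 0.1795)
q' = (0.1842, 0.6870, 0.2523, -0.6561)

α = I⁻¹(τ − ω×Iω) = (-0.6600, -0.6967, -1.0267)
ω' = ω + α·dt = (0.8868, 0.5861, 0.1795)
Hamilton product q⊗(0,ω) = (-0.6362310, 0.6181417, -0.6142600, 0.2140001)
q' = normalize(q + ½dt·q⊗(0,ω)) = (0.1842, 0.6870, 0.2523, -0.6561)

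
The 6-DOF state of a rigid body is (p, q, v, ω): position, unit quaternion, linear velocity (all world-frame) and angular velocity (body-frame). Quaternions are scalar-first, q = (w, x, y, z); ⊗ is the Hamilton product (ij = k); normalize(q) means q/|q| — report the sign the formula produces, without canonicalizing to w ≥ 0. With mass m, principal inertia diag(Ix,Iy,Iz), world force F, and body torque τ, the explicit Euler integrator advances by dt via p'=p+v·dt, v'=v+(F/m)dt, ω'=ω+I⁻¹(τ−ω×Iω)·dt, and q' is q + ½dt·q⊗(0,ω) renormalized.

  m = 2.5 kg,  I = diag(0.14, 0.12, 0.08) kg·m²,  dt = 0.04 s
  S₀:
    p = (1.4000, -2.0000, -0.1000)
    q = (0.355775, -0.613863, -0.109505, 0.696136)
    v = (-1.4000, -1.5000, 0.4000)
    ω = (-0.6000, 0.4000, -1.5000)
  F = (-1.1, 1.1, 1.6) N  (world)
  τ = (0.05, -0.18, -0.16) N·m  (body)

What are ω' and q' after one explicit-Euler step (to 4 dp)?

precession coupling ω×(Iω) = (0.0240, 0.0540, 0.0048)
(τ − ω×Iω)/I = (0.1857, -1.9500, -2.0600)
ω + α·dt = (-0.5926, 0.3220, -1.5824)
2q̇ = q⊗(0,ω) = (0.7196882, -0.3276619, -1.1961661, -0.8449107)
q + ½dt·q⊗(0,ω), renormalized = (0.3700, -0.6201, -0.1334, 0.6789)

ω' = (-0.5926, 0.3220, -1.5824)
q' = (0.3700, -0.6201, -0.1334, 0.6789)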